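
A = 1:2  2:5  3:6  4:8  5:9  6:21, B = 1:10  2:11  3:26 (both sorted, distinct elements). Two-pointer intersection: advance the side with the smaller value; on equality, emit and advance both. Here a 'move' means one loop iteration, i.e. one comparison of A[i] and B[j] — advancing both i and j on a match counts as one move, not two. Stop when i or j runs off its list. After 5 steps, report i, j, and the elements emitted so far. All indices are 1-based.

i=6, j=1, emitted=[]

i=1 j=1: 2<10, i++
i=2 j=1: 5<10, i++
i=3 j=1: 6<10, i++
i=4 j=1: 8<10, i++
i=5 j=1: 9<10, i++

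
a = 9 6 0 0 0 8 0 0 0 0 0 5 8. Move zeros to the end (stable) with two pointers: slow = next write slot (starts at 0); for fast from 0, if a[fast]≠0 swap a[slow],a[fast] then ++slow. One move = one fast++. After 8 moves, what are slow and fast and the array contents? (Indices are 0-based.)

(s=0,f=0) a[fast]=9≠0 swap→a[0]=9 → slow++,fast++
(s=1,f=1) a[fast]=6≠0 swap→a[1]=6 → slow++,fast++
(s=2,f=2) a[fast]=0 → fast++
(s=2,f=3) a[fast]=0 → fast++
(s=2,f=4) a[fast]=0 → fast++
(s=2,f=5) a[fast]=8≠0 swap→a[2]=8 → slow++,fast++
(s=3,f=6) a[fast]=0 → fast++
(s=3,f=7) a[fast]=0 → fast++

slow=3, fast=8, a=[9, 6, 8, 0, 0, 0, 0, 0, 0, 0, 0, 5, 8]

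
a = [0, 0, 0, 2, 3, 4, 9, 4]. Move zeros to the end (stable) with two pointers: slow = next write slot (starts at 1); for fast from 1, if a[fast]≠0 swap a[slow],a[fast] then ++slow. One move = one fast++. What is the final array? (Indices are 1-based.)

[2, 3, 4, 9, 4, 0, 0, 0]

(s=1,f=1) a[fast]=0 → fast++
(s=1,f=2) a[fast]=0 → fast++
(s=1,f=3) a[fast]=0 → fast++
(s=1,f=4) a[fast]=2≠0 swap→a[1]=2 → slow++,fast++
(s=2,f=5) a[fast]=3≠0 swap→a[2]=3 → slow++,fast++
(s=3,f=6) a[fast]=4≠0 swap→a[3]=4 → slow++,fast++
(s=4,f=7) a[fast]=9≠0 swap→a[4]=9 → slow++,fast++
(s=5,f=8) a[fast]=4≠0 swap→a[5]=4 → slow++,fast++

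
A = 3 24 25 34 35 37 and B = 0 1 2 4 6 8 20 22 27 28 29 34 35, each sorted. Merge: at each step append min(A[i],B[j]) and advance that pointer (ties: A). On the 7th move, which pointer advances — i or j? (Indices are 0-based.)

i=0 j=0: A[i]=3>B[j]=0 take 0, j++
i=0 j=1: A[i]=3>B[j]=1 take 1, j++
i=0 j=2: A[i]=3>B[j]=2 take 2, j++
i=0 j=3: A[i]=3<=B[j]=4 take 3, i++
i=1 j=3: A[i]=24>B[j]=4 take 4, j++
i=1 j=4: A[i]=24>B[j]=6 take 6, j++
i=1 j=5: A[i]=24>B[j]=8 take 8, j++

j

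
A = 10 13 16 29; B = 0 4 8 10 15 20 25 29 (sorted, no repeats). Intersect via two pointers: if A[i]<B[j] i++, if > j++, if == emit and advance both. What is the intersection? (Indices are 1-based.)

i=1 j=1: 10>0, j++
i=1 j=2: 10>4, j++
i=1 j=3: 10>8, j++
i=1 j=4: 10==10 emit, i++,j++
i=2 j=5: 13<15, i++
i=3 j=5: 16>15, j++
i=3 j=6: 16<20, i++
i=4 j=6: 29>20, j++
i=4 j=7: 29>25, j++
i=4 j=8: 29==29 emit, i++,j++

intersection = [10, 29]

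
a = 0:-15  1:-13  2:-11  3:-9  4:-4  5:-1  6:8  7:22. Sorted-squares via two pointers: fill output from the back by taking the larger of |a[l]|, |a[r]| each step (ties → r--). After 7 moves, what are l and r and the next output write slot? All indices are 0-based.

l=5, r=5, next write slot=0

l=0 r=7: |-15|<=|22| out[7]=484, r--
l=0 r=6: |-15|>|8| out[6]=225, l++
l=1 r=6: |-13|>|8| out[5]=169, l++
l=2 r=6: |-11|>|8| out[4]=121, l++
l=3 r=6: |-9|>|8| out[3]=81, l++
l=4 r=6: |-4|<=|8| out[2]=64, r--
l=4 r=5: |-4|>|-1| out[1]=16, l++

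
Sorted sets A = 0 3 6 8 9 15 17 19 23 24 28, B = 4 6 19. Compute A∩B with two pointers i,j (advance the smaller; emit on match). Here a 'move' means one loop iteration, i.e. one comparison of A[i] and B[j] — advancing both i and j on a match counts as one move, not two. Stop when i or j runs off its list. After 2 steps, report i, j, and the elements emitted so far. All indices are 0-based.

i=0 j=0: 0<4, i++
i=1 j=0: 3<4, i++

i=2, j=0, emitted=[]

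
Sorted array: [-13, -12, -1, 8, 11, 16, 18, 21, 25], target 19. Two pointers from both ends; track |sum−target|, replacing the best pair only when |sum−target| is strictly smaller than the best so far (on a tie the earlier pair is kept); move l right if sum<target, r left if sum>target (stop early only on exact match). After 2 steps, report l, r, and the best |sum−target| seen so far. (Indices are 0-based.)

l=2, r=8, best |Δ|=6

l=0 r=8: -13+25=12 d=7 *, l++
l=1 r=8: -12+25=13 d=6 *, l++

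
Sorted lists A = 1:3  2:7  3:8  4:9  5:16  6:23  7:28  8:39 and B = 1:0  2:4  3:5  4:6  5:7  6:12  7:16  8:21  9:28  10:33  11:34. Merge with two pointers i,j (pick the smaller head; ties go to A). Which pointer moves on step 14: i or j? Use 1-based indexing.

[i=1,j=1] A[i]=3>B[j]=0 take 0 → j++
[i=1,j=2] A[i]=3<=B[j]=4 take 3 → i++
[i=2,j=2] A[i]=7>B[j]=4 take 4 → j++
[i=2,j=3] A[i]=7>B[j]=5 take 5 → j++
[i=2,j=4] A[i]=7>B[j]=6 take 6 → j++
[i=2,j=5] A[i]=7<=B[j]=7 take 7 → i++
[i=3,j=5] A[i]=8>B[j]=7 take 7 → j++
[i=3,j=6] A[i]=8<=B[j]=12 take 8 → i++
[i=4,j=6] A[i]=9<=B[j]=12 take 9 → i++
[i=5,j=6] A[i]=16>B[j]=12 take 12 → j++
[i=5,j=7] A[i]=16<=B[j]=16 take 16 → i++
[i=6,j=7] A[i]=23>B[j]=16 take 16 → j++
[i=6,j=8] A[i]=23>B[j]=21 take 21 → j++
[i=6,j=9] A[i]=23<=B[j]=28 take 23 → i++

i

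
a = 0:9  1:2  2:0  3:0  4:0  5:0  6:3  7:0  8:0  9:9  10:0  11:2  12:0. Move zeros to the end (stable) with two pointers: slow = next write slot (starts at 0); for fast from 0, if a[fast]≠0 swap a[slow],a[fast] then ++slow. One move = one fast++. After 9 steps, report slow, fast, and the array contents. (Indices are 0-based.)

slow=3, fast=9, a=[9, 2, 3, 0, 0, 0, 0, 0, 0, 9, 0, 2, 0]

(s=0,f=0) a[fast]=9≠0 swap→a[0]=9 → slow++,fast++
(s=1,f=1) a[fast]=2≠0 swap→a[1]=2 → slow++,fast++
(s=2,f=2) a[fast]=0 → fast++
(s=2,f=3) a[fast]=0 → fast++
(s=2,f=4) a[fast]=0 → fast++
(s=2,f=5) a[fast]=0 → fast++
(s=2,f=6) a[fast]=3≠0 swap→a[2]=3 → slow++,fast++
(s=3,f=7) a[fast]=0 → fast++
(s=3,f=8) a[fast]=0 → fast++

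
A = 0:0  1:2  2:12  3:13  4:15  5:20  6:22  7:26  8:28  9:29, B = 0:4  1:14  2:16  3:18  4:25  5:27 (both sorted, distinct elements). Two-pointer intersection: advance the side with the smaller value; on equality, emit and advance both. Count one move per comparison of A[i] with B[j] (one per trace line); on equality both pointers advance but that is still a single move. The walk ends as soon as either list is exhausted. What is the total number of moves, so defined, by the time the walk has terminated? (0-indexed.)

i=0 j=0: 0<4, i++
i=1 j=0: 2<4, i++
i=2 j=0: 12>4, j++
i=2 j=1: 12<14, i++
i=3 j=1: 13<14, i++
i=4 j=1: 15>14, j++
i=4 j=2: 15<16, i++
i=5 j=2: 20>16, j++
i=5 j=3: 20>18, j++
i=5 j=4: 20<25, i++
i=6 j=4: 22<25, i++
i=7 j=4: 26>25, j++
i=7 j=5: 26<27, i++
i=8 j=5: 28>27, j++

14 moves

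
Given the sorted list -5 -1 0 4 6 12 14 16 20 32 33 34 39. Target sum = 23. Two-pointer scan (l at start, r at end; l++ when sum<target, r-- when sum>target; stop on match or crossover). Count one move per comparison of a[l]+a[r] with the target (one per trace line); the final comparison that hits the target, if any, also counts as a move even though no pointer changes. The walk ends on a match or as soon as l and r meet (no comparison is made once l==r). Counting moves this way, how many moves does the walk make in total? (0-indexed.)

[0,12] -5+39=34 >23 → r--
[0,11] -5+34=29 >23 → r--
[0,10] -5+33=28 >23 → r--
[0,9] -5+32=27 >23 → r--
[0,8] -5+20=15 <23 → l++
[1,8] -1+20=19 <23 → l++
[2,8] 0+20=20 <23 → l++
[3,8] 4+20=24 >23 → r--
[3,7] 4+16=20 <23 → l++
[4,7] 6+16=22 <23 → l++
[5,7] 12+16=28 >23 → r--
[5,6] 12+14=26 >23 → r--

12 moves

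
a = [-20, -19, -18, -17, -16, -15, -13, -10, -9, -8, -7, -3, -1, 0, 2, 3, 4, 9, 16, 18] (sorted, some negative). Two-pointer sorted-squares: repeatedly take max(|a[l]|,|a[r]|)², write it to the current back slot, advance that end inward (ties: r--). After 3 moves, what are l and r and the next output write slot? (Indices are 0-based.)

l=2, r=18, next write slot=16

l=0 r=19: |-20|>|18| out[19]=400, l++
l=1 r=19: |-19|>|18| out[18]=361, l++
l=2 r=19: |-18|<=|18| out[17]=324, r--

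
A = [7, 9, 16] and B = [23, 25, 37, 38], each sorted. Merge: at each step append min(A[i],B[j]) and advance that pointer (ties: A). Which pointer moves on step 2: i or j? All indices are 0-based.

i

i=0 j=0: A[i]=7<=B[j]=23 take 7, i++
i=1 j=0: A[i]=9<=B[j]=23 take 9, i++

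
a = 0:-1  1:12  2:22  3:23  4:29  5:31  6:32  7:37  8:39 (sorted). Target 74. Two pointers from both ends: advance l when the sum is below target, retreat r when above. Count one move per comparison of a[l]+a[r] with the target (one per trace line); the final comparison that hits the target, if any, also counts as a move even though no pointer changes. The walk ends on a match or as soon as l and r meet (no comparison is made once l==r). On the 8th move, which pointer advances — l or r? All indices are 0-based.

r

l=0 r=8: -1+39=38 <74, l++
l=1 r=8: 12+39=51 <74, l++
l=2 r=8: 22+39=61 <74, l++
l=3 r=8: 23+39=62 <74, l++
l=4 r=8: 29+39=68 <74, l++
l=5 r=8: 31+39=70 <74, l++
l=6 r=8: 32+39=71 <74, l++
l=7 r=8: 37+39=76 >74, r--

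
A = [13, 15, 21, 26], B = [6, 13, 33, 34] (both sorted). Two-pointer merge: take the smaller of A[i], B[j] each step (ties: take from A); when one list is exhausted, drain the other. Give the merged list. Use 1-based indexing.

[6, 13, 13, 15, 21, 26, 33, 34]

i=1 j=1: A[i]=13>B[j]=6 take 6, j++
i=1 j=2: A[i]=13<=B[j]=13 take 13, i++
i=2 j=2: A[i]=15>B[j]=13 take 13, j++
i=2 j=3: A[i]=15<=B[j]=33 take 15, i++
i=3 j=3: A[i]=21<=B[j]=33 take 21, i++
i=4 j=3: A[i]=26<=B[j]=33 take 26, i++
i=5 j=3: A done, take B[j]=33, j++
i=5 j=4: A done, take B[j]=34, j++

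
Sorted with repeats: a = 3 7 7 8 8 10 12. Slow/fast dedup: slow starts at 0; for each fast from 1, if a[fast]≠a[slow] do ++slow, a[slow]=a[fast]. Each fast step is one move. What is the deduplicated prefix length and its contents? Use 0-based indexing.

length 5; prefix = [3, 7, 8, 10, 12]

slow=0 fast=1: a[fast]=7≠a[slow]=3 write a[1]=7, slow++,fast++
slow=1 fast=2: a[fast]=7=a[slow] dup, fast++
slow=1 fast=3: a[fast]=8≠a[slow]=7 write a[2]=8, slow++,fast++
slow=2 fast=4: a[fast]=8=a[slow] dup, fast++
slow=2 fast=5: a[fast]=10≠a[slow]=8 write a[3]=10, slow++,fast++
slow=3 fast=6: a[fast]=12≠a[slow]=10 write a[4]=12, slow++,fast++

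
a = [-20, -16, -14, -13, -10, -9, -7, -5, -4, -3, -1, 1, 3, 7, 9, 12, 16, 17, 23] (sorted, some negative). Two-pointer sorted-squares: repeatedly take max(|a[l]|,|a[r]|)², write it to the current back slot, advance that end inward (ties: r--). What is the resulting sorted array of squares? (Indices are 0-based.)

[0,18] |-20|<=|23| out[18]=529 → r--
[0,17] |-20|>|17| out[17]=400 → l++
[1,17] |-16|<=|17| out[16]=289 → r--
[1,16] |-16|<=|16| out[15]=256 → r--
[1,15] |-16|>|12| out[14]=256 → l++
[2,15] |-14|>|12| out[13]=196 → l++
[3,15] |-13|>|12| out[12]=169 → l++
[4,15] |-10|<=|12| out[11]=144 → r--
[4,14] |-10|>|9| out[10]=100 → l++
[5,14] |-9|<=|9| out[9]=81 → r--
[5,13] |-9|>|7| out[8]=81 → l++
[6,13] |-7|<=|7| out[7]=49 → r--
[6,12] |-7|>|3| out[6]=49 → l++
[7,12] |-5|>|3| out[5]=25 → l++
[8,12] |-4|>|3| out[4]=16 → l++
[9,12] |-3|<=|3| out[3]=9 → r--
[9,11] |-3|>|1| out[2]=9 → l++
[10,11] |-1|<=|1| out[1]=1 → r--
[10,10] |-1|<=|-1| out[0]=1 → r--

[1, 1, 9, 9, 16, 25, 49, 49, 81, 81, 100, 144, 169, 196, 256, 256, 289, 400, 529]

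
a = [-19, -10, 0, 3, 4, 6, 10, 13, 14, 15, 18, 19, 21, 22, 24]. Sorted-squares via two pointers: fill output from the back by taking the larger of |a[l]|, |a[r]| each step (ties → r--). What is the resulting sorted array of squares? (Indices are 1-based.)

[0, 9, 16, 36, 100, 100, 169, 196, 225, 324, 361, 361, 441, 484, 576]

l=1 r=15: |-19|<=|24| out[15]=576, r--
l=1 r=14: |-19|<=|22| out[14]=484, r--
l=1 r=13: |-19|<=|21| out[13]=441, r--
l=1 r=12: |-19|<=|19| out[12]=361, r--
l=1 r=11: |-19|>|18| out[11]=361, l++
l=2 r=11: |-10|<=|18| out[10]=324, r--
l=2 r=10: |-10|<=|15| out[9]=225, r--
l=2 r=9: |-10|<=|14| out[8]=196, r--
l=2 r=8: |-10|<=|13| out[7]=169, r--
l=2 r=7: |-10|<=|10| out[6]=100, r--
l=2 r=6: |-10|>|6| out[5]=100, l++
l=3 r=6: |0|<=|6| out[4]=36, r--
l=3 r=5: |0|<=|4| out[3]=16, r--
l=3 r=4: |0|<=|3| out[2]=9, r--
l=3 r=3: |0|<=|0| out[1]=0, r--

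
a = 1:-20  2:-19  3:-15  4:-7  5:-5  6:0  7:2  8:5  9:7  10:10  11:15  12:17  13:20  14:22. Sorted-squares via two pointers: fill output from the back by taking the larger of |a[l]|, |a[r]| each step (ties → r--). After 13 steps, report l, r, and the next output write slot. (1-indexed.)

l=6, r=6, next write slot=1

[1,14] |-20|<=|22| out[14]=484 → r--
[1,13] |-20|<=|20| out[13]=400 → r--
[1,12] |-20|>|17| out[12]=400 → l++
[2,12] |-19|>|17| out[11]=361 → l++
[3,12] |-15|<=|17| out[10]=289 → r--
[3,11] |-15|<=|15| out[9]=225 → r--
[3,10] |-15|>|10| out[8]=225 → l++
[4,10] |-7|<=|10| out[7]=100 → r--
[4,9] |-7|<=|7| out[6]=49 → r--
[4,8] |-7|>|5| out[5]=49 → l++
[5,8] |-5|<=|5| out[4]=25 → r--
[5,7] |-5|>|2| out[3]=25 → l++
[6,7] |0|<=|2| out[2]=4 → r--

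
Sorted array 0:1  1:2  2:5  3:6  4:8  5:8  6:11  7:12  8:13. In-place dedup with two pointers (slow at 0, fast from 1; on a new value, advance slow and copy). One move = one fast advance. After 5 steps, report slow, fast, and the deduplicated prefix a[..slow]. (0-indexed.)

slow=4, fast=6, prefix=[1, 2, 5, 6, 8]

slow=0 fast=1: a[fast]=2≠a[slow]=1 write a[1]=2, slow++,fast++
slow=1 fast=2: a[fast]=5≠a[slow]=2 write a[2]=5, slow++,fast++
slow=2 fast=3: a[fast]=6≠a[slow]=5 write a[3]=6, slow++,fast++
slow=3 fast=4: a[fast]=8≠a[slow]=6 write a[4]=8, slow++,fast++
slow=4 fast=5: a[fast]=8=a[slow] dup, fast++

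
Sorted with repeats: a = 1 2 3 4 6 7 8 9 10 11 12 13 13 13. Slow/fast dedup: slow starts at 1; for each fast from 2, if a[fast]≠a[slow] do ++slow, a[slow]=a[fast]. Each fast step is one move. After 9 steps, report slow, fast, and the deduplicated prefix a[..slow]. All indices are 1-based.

slow=10, fast=11, prefix=[1, 2, 3, 4, 6, 7, 8, 9, 10, 11]

(s=1,f=2) a[fast]=2≠a[slow]=1 write a[2]=2 → slow++,fast++
(s=2,f=3) a[fast]=3≠a[slow]=2 write a[3]=3 → slow++,fast++
(s=3,f=4) a[fast]=4≠a[slow]=3 write a[4]=4 → slow++,fast++
(s=4,f=5) a[fast]=6≠a[slow]=4 write a[5]=6 → slow++,fast++
(s=5,f=6) a[fast]=7≠a[slow]=6 write a[6]=7 → slow++,fast++
(s=6,f=7) a[fast]=8≠a[slow]=7 write a[7]=8 → slow++,fast++
(s=7,f=8) a[fast]=9≠a[slow]=8 write a[8]=9 → slow++,fast++
(s=8,f=9) a[fast]=10≠a[slow]=9 write a[9]=10 → slow++,fast++
(s=9,f=10) a[fast]=11≠a[slow]=10 write a[10]=11 → slow++,fast++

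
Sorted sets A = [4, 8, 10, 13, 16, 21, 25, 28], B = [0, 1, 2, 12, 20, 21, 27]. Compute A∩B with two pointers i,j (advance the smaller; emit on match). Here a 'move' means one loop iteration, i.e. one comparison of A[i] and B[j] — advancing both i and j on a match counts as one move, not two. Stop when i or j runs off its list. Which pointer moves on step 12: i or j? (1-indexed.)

i

i=1 j=1: 4>0, j++
i=1 j=2: 4>1, j++
i=1 j=3: 4>2, j++
i=1 j=4: 4<12, i++
i=2 j=4: 8<12, i++
i=3 j=4: 10<12, i++
i=4 j=4: 13>12, j++
i=4 j=5: 13<20, i++
i=5 j=5: 16<20, i++
i=6 j=5: 21>20, j++
i=6 j=6: 21==21 emit, i++,j++
i=7 j=7: 25<27, i++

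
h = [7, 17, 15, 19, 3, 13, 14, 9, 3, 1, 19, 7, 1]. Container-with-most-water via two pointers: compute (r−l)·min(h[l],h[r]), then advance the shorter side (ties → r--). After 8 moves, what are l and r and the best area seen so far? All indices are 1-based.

[1,13] min(7,1)*12=12 best=12 * → r--
[1,12] min(7,7)*11=77 best=77 * → r--
[1,11] min(7,19)*10=70 best=77 → l++
[2,11] min(17,19)*9=153 best=153 * → l++
[3,11] min(15,19)*8=120 best=153 → l++
[4,11] min(19,19)*7=133 best=153 → r--
[4,10] min(19,1)*6=6 best=153 → r--
[4,9] min(19,3)*5=15 best=153 → r--

l=4, r=8, best area=153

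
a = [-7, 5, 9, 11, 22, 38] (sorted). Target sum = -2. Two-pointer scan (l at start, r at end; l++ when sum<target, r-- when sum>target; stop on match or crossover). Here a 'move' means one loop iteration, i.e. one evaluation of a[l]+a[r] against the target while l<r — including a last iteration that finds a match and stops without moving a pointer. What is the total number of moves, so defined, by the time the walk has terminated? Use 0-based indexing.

5 moves

l=0 r=5: -7+38=31 >-2, r--
l=0 r=4: -7+22=15 >-2, r--
l=0 r=3: -7+11=4 >-2, r--
l=0 r=2: -7+9=2 >-2, r--
l=0 r=1: -7+5=-2, found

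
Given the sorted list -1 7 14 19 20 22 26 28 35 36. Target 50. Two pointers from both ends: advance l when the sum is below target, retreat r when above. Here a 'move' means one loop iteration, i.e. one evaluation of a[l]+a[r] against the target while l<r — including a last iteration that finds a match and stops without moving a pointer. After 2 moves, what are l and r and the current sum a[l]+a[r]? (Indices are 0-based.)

l=2, r=9, sum=50

[0,9] -1+36=35 <50 → l++
[1,9] 7+36=43 <50 → l++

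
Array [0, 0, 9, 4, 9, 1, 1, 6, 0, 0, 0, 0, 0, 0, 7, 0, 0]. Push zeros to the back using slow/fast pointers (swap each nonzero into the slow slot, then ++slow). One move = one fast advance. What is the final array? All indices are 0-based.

slow=0 fast=0: a[fast]=0, fast++
slow=0 fast=1: a[fast]=0, fast++
slow=0 fast=2: a[fast]=9≠0 swap→a[0]=9, slow++,fast++
slow=1 fast=3: a[fast]=4≠0 swap→a[1]=4, slow++,fast++
slow=2 fast=4: a[fast]=9≠0 swap→a[2]=9, slow++,fast++
slow=3 fast=5: a[fast]=1≠0 swap→a[3]=1, slow++,fast++
slow=4 fast=6: a[fast]=1≠0 swap→a[4]=1, slow++,fast++
slow=5 fast=7: a[fast]=6≠0 swap→a[5]=6, slow++,fast++
slow=6 fast=8: a[fast]=0, fast++
slow=6 fast=9: a[fast]=0, fast++
slow=6 fast=10: a[fast]=0, fast++
slow=6 fast=11: a[fast]=0, fast++
slow=6 fast=12: a[fast]=0, fast++
slow=6 fast=13: a[fast]=0, fast++
slow=6 fast=14: a[fast]=7≠0 swap→a[6]=7, slow++,fast++
slow=7 fast=15: a[fast]=0, fast++
slow=7 fast=16: a[fast]=0, fast++

[9, 4, 9, 1, 1, 6, 7, 0, 0, 0, 0, 0, 0, 0, 0, 0, 0]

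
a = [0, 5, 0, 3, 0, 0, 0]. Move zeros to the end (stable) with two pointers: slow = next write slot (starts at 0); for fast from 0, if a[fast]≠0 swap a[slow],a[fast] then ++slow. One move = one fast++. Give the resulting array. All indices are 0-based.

(s=0,f=0) a[fast]=0 → fast++
(s=0,f=1) a[fast]=5≠0 swap→a[0]=5 → slow++,fast++
(s=1,f=2) a[fast]=0 → fast++
(s=1,f=3) a[fast]=3≠0 swap→a[1]=3 → slow++,fast++
(s=2,f=4) a[fast]=0 → fast++
(s=2,f=5) a[fast]=0 → fast++
(s=2,f=6) a[fast]=0 → fast++

[5, 3, 0, 0, 0, 0, 0]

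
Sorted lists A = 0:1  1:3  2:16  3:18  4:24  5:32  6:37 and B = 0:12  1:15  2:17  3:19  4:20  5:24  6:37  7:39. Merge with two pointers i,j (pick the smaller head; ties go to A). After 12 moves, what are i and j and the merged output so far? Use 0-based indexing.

i=6, j=6, merged so far=[1, 3, 12, 15, 16, 17, 18, 19, 20, 24, 24, 32]

[i=0,j=0] A[i]=1<=B[j]=12 take 1 → i++
[i=1,j=0] A[i]=3<=B[j]=12 take 3 → i++
[i=2,j=0] A[i]=16>B[j]=12 take 12 → j++
[i=2,j=1] A[i]=16>B[j]=15 take 15 → j++
[i=2,j=2] A[i]=16<=B[j]=17 take 16 → i++
[i=3,j=2] A[i]=18>B[j]=17 take 17 → j++
[i=3,j=3] A[i]=18<=B[j]=19 take 18 → i++
[i=4,j=3] A[i]=24>B[j]=19 take 19 → j++
[i=4,j=4] A[i]=24>B[j]=20 take 20 → j++
[i=4,j=5] A[i]=24<=B[j]=24 take 24 → i++
[i=5,j=5] A[i]=32>B[j]=24 take 24 → j++
[i=5,j=6] A[i]=32<=B[j]=37 take 32 → i++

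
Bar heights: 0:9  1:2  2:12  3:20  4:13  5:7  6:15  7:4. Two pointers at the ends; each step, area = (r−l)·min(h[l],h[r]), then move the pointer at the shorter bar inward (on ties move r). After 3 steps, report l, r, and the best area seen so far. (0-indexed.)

[0,7] min(9,4)*7=28 best=28 * → r--
[0,6] min(9,15)*6=54 best=54 * → l++
[1,6] min(2,15)*5=10 best=54 → l++

l=2, r=6, best area=54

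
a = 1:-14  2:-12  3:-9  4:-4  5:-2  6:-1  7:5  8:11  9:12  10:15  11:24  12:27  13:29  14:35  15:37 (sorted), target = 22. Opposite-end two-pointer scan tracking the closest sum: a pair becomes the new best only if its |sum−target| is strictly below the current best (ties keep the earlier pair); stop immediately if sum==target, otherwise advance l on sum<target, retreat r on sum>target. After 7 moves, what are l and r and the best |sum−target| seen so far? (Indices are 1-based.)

l=4, r=11, best |Δ|=1

l=1 r=15: -14+37=23 d=1 *, r--
l=1 r=14: -14+35=21 d=1, l++
l=2 r=14: -12+35=23 d=1, r--
l=2 r=13: -12+29=17 d=5, l++
l=3 r=13: -9+29=20 d=2, l++
l=4 r=13: -4+29=25 d=3, r--
l=4 r=12: -4+27=23 d=1, r--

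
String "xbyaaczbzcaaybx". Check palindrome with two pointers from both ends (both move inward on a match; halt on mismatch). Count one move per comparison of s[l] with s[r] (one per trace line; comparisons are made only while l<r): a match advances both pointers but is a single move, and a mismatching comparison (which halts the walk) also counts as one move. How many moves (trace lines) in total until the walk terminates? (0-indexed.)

l=0 r=14: 'x'=='x', l++,r--
l=1 r=13: 'b'=='b', l++,r--
l=2 r=12: 'y'=='y', l++,r--
l=3 r=11: 'a'=='a', l++,r--
l=4 r=10: 'a'=='a', l++,r--
l=5 r=9: 'c'=='c', l++,r--
l=6 r=8: 'z'=='z', l++,r--

7 moves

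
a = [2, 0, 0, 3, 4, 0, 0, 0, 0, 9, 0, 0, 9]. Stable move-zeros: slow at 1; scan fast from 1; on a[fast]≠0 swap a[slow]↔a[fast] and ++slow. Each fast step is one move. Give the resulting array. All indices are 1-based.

(s=1,f=1) a[fast]=2≠0 swap→a[1]=2 → slow++,fast++
(s=2,f=2) a[fast]=0 → fast++
(s=2,f=3) a[fast]=0 → fast++
(s=2,f=4) a[fast]=3≠0 swap→a[2]=3 → slow++,fast++
(s=3,f=5) a[fast]=4≠0 swap→a[3]=4 → slow++,fast++
(s=4,f=6) a[fast]=0 → fast++
(s=4,f=7) a[fast]=0 → fast++
(s=4,f=8) a[fast]=0 → fast++
(s=4,f=9) a[fast]=0 → fast++
(s=4,f=10) a[fast]=9≠0 swap→a[4]=9 → slow++,fast++
(s=5,f=11) a[fast]=0 → fast++
(s=5,f=12) a[fast]=0 → fast++
(s=5,f=13) a[fast]=9≠0 swap→a[5]=9 → slow++,fast++

[2, 3, 4, 9, 9, 0, 0, 0, 0, 0, 0, 0, 0]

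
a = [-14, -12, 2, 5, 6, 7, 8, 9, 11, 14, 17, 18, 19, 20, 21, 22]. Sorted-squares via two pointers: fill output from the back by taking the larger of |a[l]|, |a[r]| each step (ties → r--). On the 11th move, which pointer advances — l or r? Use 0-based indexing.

l=0 r=15: |-14|<=|22| out[15]=484, r--
l=0 r=14: |-14|<=|21| out[14]=441, r--
l=0 r=13: |-14|<=|20| out[13]=400, r--
l=0 r=12: |-14|<=|19| out[12]=361, r--
l=0 r=11: |-14|<=|18| out[11]=324, r--
l=0 r=10: |-14|<=|17| out[10]=289, r--
l=0 r=9: |-14|<=|14| out[9]=196, r--
l=0 r=8: |-14|>|11| out[8]=196, l++
l=1 r=8: |-12|>|11| out[7]=144, l++
l=2 r=8: |2|<=|11| out[6]=121, r--
l=2 r=7: |2|<=|9| out[5]=81, r--

r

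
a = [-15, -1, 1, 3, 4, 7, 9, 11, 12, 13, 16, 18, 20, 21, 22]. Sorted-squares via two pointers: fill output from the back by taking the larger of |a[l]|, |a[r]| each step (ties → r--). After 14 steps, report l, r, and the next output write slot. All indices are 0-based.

[0,14] |-15|<=|22| out[14]=484 → r--
[0,13] |-15|<=|21| out[13]=441 → r--
[0,12] |-15|<=|20| out[12]=400 → r--
[0,11] |-15|<=|18| out[11]=324 → r--
[0,10] |-15|<=|16| out[10]=256 → r--
[0,9] |-15|>|13| out[9]=225 → l++
[1,9] |-1|<=|13| out[8]=169 → r--
[1,8] |-1|<=|12| out[7]=144 → r--
[1,7] |-1|<=|11| out[6]=121 → r--
[1,6] |-1|<=|9| out[5]=81 → r--
[1,5] |-1|<=|7| out[4]=49 → r--
[1,4] |-1|<=|4| out[3]=16 → r--
[1,3] |-1|<=|3| out[2]=9 → r--
[1,2] |-1|<=|1| out[1]=1 → r--

l=1, r=1, next write slot=0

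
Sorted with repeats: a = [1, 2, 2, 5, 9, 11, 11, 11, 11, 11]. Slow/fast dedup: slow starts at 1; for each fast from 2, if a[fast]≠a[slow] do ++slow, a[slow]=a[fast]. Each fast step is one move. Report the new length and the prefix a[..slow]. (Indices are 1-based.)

slow=1 fast=2: a[fast]=2≠a[slow]=1 write a[2]=2, slow++,fast++
slow=2 fast=3: a[fast]=2=a[slow] dup, fast++
slow=2 fast=4: a[fast]=5≠a[slow]=2 write a[3]=5, slow++,fast++
slow=3 fast=5: a[fast]=9≠a[slow]=5 write a[4]=9, slow++,fast++
slow=4 fast=6: a[fast]=11≠a[slow]=9 write a[5]=11, slow++,fast++
slow=5 fast=7: a[fast]=11=a[slow] dup, fast++
slow=5 fast=8: a[fast]=11=a[slow] dup, fast++
slow=5 fast=9: a[fast]=11=a[slow] dup, fast++
slow=5 fast=10: a[fast]=11=a[slow] dup, fast++

length 5; prefix = [1, 2, 5, 9, 11]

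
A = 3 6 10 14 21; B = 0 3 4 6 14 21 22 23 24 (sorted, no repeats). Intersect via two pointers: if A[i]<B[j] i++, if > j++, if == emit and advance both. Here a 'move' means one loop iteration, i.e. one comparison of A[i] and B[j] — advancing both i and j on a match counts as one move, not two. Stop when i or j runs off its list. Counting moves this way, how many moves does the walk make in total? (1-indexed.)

[i=1,j=1] 3>0 → j++
[i=1,j=2] 3==3 emit → i++,j++
[i=2,j=3] 6>4 → j++
[i=2,j=4] 6==6 emit → i++,j++
[i=3,j=5] 10<14 → i++
[i=4,j=5] 14==14 emit → i++,j++
[i=5,j=6] 21==21 emit → i++,j++

7 moves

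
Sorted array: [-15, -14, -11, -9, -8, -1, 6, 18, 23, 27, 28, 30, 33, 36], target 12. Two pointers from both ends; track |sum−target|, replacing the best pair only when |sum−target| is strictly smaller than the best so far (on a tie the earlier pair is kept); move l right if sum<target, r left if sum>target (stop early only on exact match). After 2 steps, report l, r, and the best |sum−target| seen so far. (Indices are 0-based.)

l=0, r=11, best |Δ|=6

l=0 r=13: -15+36=21 d=9 *, r--
l=0 r=12: -15+33=18 d=6 *, r--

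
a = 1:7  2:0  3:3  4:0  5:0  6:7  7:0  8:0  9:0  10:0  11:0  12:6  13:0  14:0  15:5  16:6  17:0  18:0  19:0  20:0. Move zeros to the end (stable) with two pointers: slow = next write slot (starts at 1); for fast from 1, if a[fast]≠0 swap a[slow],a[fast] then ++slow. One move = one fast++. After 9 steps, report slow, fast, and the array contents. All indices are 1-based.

slow=4, fast=10, a=[7, 3, 7, 0, 0, 0, 0, 0, 0, 0, 0, 6, 0, 0, 5, 6, 0, 0, 0, 0]

slow=1 fast=1: a[fast]=7≠0 swap→a[1]=7, slow++,fast++
slow=2 fast=2: a[fast]=0, fast++
slow=2 fast=3: a[fast]=3≠0 swap→a[2]=3, slow++,fast++
slow=3 fast=4: a[fast]=0, fast++
slow=3 fast=5: a[fast]=0, fast++
slow=3 fast=6: a[fast]=7≠0 swap→a[3]=7, slow++,fast++
slow=4 fast=7: a[fast]=0, fast++
slow=4 fast=8: a[fast]=0, fast++
slow=4 fast=9: a[fast]=0, fast++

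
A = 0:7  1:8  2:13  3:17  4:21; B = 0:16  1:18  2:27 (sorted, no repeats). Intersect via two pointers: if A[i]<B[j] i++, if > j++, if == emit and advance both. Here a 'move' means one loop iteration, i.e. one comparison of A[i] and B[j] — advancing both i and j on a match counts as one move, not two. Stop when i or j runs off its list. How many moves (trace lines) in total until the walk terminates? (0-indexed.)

[i=0,j=0] 7<16 → i++
[i=1,j=0] 8<16 → i++
[i=2,j=0] 13<16 → i++
[i=3,j=0] 17>16 → j++
[i=3,j=1] 17<18 → i++
[i=4,j=1] 21>18 → j++
[i=4,j=2] 21<27 → i++

7 moves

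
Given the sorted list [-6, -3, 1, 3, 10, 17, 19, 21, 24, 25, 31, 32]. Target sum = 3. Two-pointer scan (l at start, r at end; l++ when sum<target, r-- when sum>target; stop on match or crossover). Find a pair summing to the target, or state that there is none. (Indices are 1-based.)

l=1 r=12: -6+32=26 >3, r--
l=1 r=11: -6+31=25 >3, r--
l=1 r=10: -6+25=19 >3, r--
l=1 r=9: -6+24=18 >3, r--
l=1 r=8: -6+21=15 >3, r--
l=1 r=7: -6+19=13 >3, r--
l=1 r=6: -6+17=11 >3, r--
l=1 r=5: -6+10=4 >3, r--
l=1 r=4: -6+3=-3 <3, l++
l=2 r=4: -3+3=0 <3, l++
l=3 r=4: 1+3=4 >3, r--

no pair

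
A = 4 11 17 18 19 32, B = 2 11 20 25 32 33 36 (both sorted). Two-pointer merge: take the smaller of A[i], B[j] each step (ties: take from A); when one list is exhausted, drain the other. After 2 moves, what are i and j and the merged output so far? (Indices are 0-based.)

i=1, j=1, merged so far=[2, 4]

i=0 j=0: A[i]=4>B[j]=2 take 2, j++
i=0 j=1: A[i]=4<=B[j]=11 take 4, i++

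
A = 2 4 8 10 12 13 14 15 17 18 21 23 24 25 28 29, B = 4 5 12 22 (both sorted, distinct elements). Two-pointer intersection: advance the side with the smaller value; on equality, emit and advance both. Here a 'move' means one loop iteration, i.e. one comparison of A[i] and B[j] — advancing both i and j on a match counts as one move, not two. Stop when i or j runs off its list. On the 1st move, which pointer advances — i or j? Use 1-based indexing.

i

i=1 j=1: 2<4, i++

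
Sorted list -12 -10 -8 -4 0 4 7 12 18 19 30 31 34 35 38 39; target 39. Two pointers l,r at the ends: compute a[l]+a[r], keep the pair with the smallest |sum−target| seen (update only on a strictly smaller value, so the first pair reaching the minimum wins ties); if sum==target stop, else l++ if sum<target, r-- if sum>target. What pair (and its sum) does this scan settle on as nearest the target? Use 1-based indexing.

pair (0, 39) with sum 39 (|Δ|=0)

[1,16] -12+39=27 d=12 * → l++
[2,16] -10+39=29 d=10 * → l++
[3,16] -8+39=31 d=8 * → l++
[4,16] -4+39=35 d=4 * → l++
[5,16] 0+39=39 d=0 * → stop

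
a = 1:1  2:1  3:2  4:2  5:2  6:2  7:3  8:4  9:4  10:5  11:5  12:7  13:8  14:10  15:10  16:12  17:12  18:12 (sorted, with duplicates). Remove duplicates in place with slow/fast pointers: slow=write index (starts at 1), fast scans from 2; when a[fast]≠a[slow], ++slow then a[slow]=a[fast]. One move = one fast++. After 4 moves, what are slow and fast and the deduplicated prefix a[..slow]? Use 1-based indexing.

slow=2, fast=6, prefix=[1, 2]

slow=1 fast=2: a[fast]=1=a[slow] dup, fast++
slow=1 fast=3: a[fast]=2≠a[slow]=1 write a[2]=2, slow++,fast++
slow=2 fast=4: a[fast]=2=a[slow] dup, fast++
slow=2 fast=5: a[fast]=2=a[slow] dup, fast++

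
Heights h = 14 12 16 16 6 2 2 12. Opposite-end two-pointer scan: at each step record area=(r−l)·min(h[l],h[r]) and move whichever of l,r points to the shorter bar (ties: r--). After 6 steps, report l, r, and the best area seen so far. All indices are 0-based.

[0,7] min(14,12)*7=84 best=84 * → r--
[0,6] min(14,2)*6=12 best=84 → r--
[0,5] min(14,2)*5=10 best=84 → r--
[0,4] min(14,6)*4=24 best=84 → r--
[0,3] min(14,16)*3=42 best=84 → l++
[1,3] min(12,16)*2=24 best=84 → l++

l=2, r=3, best area=84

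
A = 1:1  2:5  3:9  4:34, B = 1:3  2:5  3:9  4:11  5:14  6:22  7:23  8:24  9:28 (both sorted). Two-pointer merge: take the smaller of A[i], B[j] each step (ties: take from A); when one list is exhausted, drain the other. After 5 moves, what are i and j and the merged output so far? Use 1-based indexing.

i=1 j=1: A[i]=1<=B[j]=3 take 1, i++
i=2 j=1: A[i]=5>B[j]=3 take 3, j++
i=2 j=2: A[i]=5<=B[j]=5 take 5, i++
i=3 j=2: A[i]=9>B[j]=5 take 5, j++
i=3 j=3: A[i]=9<=B[j]=9 take 9, i++

i=4, j=3, merged so far=[1, 3, 5, 5, 9]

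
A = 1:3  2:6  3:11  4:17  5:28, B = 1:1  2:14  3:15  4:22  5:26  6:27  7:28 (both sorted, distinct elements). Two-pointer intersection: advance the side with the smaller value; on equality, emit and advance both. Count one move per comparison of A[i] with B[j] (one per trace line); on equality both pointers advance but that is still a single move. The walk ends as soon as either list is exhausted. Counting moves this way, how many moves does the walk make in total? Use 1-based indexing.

11 moves

i=1 j=1: 3>1, j++
i=1 j=2: 3<14, i++
i=2 j=2: 6<14, i++
i=3 j=2: 11<14, i++
i=4 j=2: 17>14, j++
i=4 j=3: 17>15, j++
i=4 j=4: 17<22, i++
i=5 j=4: 28>22, j++
i=5 j=5: 28>26, j++
i=5 j=6: 28>27, j++
i=5 j=7: 28==28 emit, i++,j++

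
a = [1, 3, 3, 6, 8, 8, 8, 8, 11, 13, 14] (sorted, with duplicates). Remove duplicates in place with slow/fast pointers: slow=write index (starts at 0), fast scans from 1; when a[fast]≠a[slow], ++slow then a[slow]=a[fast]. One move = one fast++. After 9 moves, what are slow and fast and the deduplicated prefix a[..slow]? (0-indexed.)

slow=5, fast=10, prefix=[1, 3, 6, 8, 11, 13]

(s=0,f=1) a[fast]=3≠a[slow]=1 write a[1]=3 → slow++,fast++
(s=1,f=2) a[fast]=3=a[slow] dup → fast++
(s=1,f=3) a[fast]=6≠a[slow]=3 write a[2]=6 → slow++,fast++
(s=2,f=4) a[fast]=8≠a[slow]=6 write a[3]=8 → slow++,fast++
(s=3,f=5) a[fast]=8=a[slow] dup → fast++
(s=3,f=6) a[fast]=8=a[slow] dup → fast++
(s=3,f=7) a[fast]=8=a[slow] dup → fast++
(s=3,f=8) a[fast]=11≠a[slow]=8 write a[4]=11 → slow++,fast++
(s=4,f=9) a[fast]=13≠a[slow]=11 write a[5]=13 → slow++,fast++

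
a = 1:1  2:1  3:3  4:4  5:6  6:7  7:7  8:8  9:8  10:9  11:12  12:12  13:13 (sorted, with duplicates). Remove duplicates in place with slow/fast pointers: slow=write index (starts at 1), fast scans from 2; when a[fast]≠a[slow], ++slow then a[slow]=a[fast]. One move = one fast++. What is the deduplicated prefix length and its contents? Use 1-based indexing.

length 9; prefix = [1, 3, 4, 6, 7, 8, 9, 12, 13]

slow=1 fast=2: a[fast]=1=a[slow] dup, fast++
slow=1 fast=3: a[fast]=3≠a[slow]=1 write a[2]=3, slow++,fast++
slow=2 fast=4: a[fast]=4≠a[slow]=3 write a[3]=4, slow++,fast++
slow=3 fast=5: a[fast]=6≠a[slow]=4 write a[4]=6, slow++,fast++
slow=4 fast=6: a[fast]=7≠a[slow]=6 write a[5]=7, slow++,fast++
slow=5 fast=7: a[fast]=7=a[slow] dup, fast++
slow=5 fast=8: a[fast]=8≠a[slow]=7 write a[6]=8, slow++,fast++
slow=6 fast=9: a[fast]=8=a[slow] dup, fast++
slow=6 fast=10: a[fast]=9≠a[slow]=8 write a[7]=9, slow++,fast++
slow=7 fast=11: a[fast]=12≠a[slow]=9 write a[8]=12, slow++,fast++
slow=8 fast=12: a[fast]=12=a[slow] dup, fast++
slow=8 fast=13: a[fast]=13≠a[slow]=12 write a[9]=13, slow++,fast++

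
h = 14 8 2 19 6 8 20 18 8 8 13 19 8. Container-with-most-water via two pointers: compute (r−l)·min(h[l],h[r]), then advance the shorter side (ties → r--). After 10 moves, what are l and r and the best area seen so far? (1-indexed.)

[1,13] min(14,8)*12=96 best=96 * → r--
[1,12] min(14,19)*11=154 best=154 * → l++
[2,12] min(8,19)*10=80 best=154 → l++
[3,12] min(2,19)*9=18 best=154 → l++
[4,12] min(19,19)*8=152 best=154 → r--
[4,11] min(19,13)*7=91 best=154 → r--
[4,10] min(19,8)*6=48 best=154 → r--
[4,9] min(19,8)*5=40 best=154 → r--
[4,8] min(19,18)*4=72 best=154 → r--
[4,7] min(19,20)*3=57 best=154 → l++

l=5, r=7, best area=154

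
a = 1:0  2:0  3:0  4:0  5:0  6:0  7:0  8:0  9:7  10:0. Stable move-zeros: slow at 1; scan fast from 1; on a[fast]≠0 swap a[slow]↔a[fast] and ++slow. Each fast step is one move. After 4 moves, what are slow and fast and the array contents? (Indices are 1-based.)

(s=1,f=1) a[fast]=0 → fast++
(s=1,f=2) a[fast]=0 → fast++
(s=1,f=3) a[fast]=0 → fast++
(s=1,f=4) a[fast]=0 → fast++

slow=1, fast=5, a=[0, 0, 0, 0, 0, 0, 0, 0, 7, 0]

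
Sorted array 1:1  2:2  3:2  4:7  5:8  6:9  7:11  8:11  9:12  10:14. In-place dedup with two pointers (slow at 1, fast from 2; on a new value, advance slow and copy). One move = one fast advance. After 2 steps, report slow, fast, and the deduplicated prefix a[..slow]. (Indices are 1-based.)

slow=1 fast=2: a[fast]=2≠a[slow]=1 write a[2]=2, slow++,fast++
slow=2 fast=3: a[fast]=2=a[slow] dup, fast++

slow=2, fast=4, prefix=[1, 2]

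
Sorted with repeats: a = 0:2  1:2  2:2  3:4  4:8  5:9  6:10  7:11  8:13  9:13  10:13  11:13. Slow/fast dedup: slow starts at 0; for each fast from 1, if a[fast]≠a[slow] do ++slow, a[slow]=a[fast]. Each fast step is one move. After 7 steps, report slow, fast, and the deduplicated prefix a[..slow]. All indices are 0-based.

slow=0 fast=1: a[fast]=2=a[slow] dup, fast++
slow=0 fast=2: a[fast]=2=a[slow] dup, fast++
slow=0 fast=3: a[fast]=4≠a[slow]=2 write a[1]=4, slow++,fast++
slow=1 fast=4: a[fast]=8≠a[slow]=4 write a[2]=8, slow++,fast++
slow=2 fast=5: a[fast]=9≠a[slow]=8 write a[3]=9, slow++,fast++
slow=3 fast=6: a[fast]=10≠a[slow]=9 write a[4]=10, slow++,fast++
slow=4 fast=7: a[fast]=11≠a[slow]=10 write a[5]=11, slow++,fast++

slow=5, fast=8, prefix=[2, 4, 8, 9, 10, 11]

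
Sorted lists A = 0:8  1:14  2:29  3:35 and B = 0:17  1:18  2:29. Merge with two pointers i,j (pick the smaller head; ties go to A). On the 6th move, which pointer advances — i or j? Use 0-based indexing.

[i=0,j=0] A[i]=8<=B[j]=17 take 8 → i++
[i=1,j=0] A[i]=14<=B[j]=17 take 14 → i++
[i=2,j=0] A[i]=29>B[j]=17 take 17 → j++
[i=2,j=1] A[i]=29>B[j]=18 take 18 → j++
[i=2,j=2] A[i]=29<=B[j]=29 take 29 → i++
[i=3,j=2] A[i]=35>B[j]=29 take 29 → j++

j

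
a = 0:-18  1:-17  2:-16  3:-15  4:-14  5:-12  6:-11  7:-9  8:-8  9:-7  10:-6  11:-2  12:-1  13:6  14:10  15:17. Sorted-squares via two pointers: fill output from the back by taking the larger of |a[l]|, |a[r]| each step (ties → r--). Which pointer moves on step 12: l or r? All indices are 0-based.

[0,15] |-18|>|17| out[15]=324 → l++
[1,15] |-17|<=|17| out[14]=289 → r--
[1,14] |-17|>|10| out[13]=289 → l++
[2,14] |-16|>|10| out[12]=256 → l++
[3,14] |-15|>|10| out[11]=225 → l++
[4,14] |-14|>|10| out[10]=196 → l++
[5,14] |-12|>|10| out[9]=144 → l++
[6,14] |-11|>|10| out[8]=121 → l++
[7,14] |-9|<=|10| out[7]=100 → r--
[7,13] |-9|>|6| out[6]=81 → l++
[8,13] |-8|>|6| out[5]=64 → l++
[9,13] |-7|>|6| out[4]=49 → l++

l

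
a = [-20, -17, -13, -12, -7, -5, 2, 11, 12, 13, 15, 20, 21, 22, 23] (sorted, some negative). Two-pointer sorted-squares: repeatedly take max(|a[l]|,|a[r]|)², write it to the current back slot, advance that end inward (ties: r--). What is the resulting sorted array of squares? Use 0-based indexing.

[0,14] |-20|<=|23| out[14]=529 → r--
[0,13] |-20|<=|22| out[13]=484 → r--
[0,12] |-20|<=|21| out[12]=441 → r--
[0,11] |-20|<=|20| out[11]=400 → r--
[0,10] |-20|>|15| out[10]=400 → l++
[1,10] |-17|>|15| out[9]=289 → l++
[2,10] |-13|<=|15| out[8]=225 → r--
[2,9] |-13|<=|13| out[7]=169 → r--
[2,8] |-13|>|12| out[6]=169 → l++
[3,8] |-12|<=|12| out[5]=144 → r--
[3,7] |-12|>|11| out[4]=144 → l++
[4,7] |-7|<=|11| out[3]=121 → r--
[4,6] |-7|>|2| out[2]=49 → l++
[5,6] |-5|>|2| out[1]=25 → l++
[6,6] |2|<=|2| out[0]=4 → r--

[4, 25, 49, 121, 144, 144, 169, 169, 225, 289, 400, 400, 441, 484, 529]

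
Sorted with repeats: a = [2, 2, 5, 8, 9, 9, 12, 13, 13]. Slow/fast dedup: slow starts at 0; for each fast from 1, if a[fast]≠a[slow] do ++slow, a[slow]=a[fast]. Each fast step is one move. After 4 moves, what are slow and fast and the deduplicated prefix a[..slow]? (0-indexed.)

slow=3, fast=5, prefix=[2, 5, 8, 9]

(s=0,f=1) a[fast]=2=a[slow] dup → fast++
(s=0,f=2) a[fast]=5≠a[slow]=2 write a[1]=5 → slow++,fast++
(s=1,f=3) a[fast]=8≠a[slow]=5 write a[2]=8 → slow++,fast++
(s=2,f=4) a[fast]=9≠a[slow]=8 write a[3]=9 → slow++,fast++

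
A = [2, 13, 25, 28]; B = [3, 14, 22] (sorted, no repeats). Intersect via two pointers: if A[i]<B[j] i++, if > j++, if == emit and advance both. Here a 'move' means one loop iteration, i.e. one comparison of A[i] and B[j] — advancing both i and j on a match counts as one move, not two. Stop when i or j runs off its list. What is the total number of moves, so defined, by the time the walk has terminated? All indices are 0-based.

[i=0,j=0] 2<3 → i++
[i=1,j=0] 13>3 → j++
[i=1,j=1] 13<14 → i++
[i=2,j=1] 25>14 → j++
[i=2,j=2] 25>22 → j++

5 moves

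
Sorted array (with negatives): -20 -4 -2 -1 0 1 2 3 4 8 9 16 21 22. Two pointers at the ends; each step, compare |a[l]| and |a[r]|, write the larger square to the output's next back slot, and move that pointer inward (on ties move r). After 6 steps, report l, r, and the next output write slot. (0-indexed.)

l=1, r=8, next write slot=7

[0,13] |-20|<=|22| out[13]=484 → r--
[0,12] |-20|<=|21| out[12]=441 → r--
[0,11] |-20|>|16| out[11]=400 → l++
[1,11] |-4|<=|16| out[10]=256 → r--
[1,10] |-4|<=|9| out[9]=81 → r--
[1,9] |-4|<=|8| out[8]=64 → r--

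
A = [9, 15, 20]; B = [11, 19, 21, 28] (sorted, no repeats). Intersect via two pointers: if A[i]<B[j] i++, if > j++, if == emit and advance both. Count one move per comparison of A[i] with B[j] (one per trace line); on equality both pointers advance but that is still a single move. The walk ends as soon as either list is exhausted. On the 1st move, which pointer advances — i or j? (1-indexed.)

i

i=1 j=1: 9<11, i++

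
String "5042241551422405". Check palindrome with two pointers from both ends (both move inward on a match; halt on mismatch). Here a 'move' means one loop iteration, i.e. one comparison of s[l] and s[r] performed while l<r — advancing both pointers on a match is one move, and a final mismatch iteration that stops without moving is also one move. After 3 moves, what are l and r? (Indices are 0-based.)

l=0 r=15: '5'=='5', l++,r--
l=1 r=14: '0'=='0', l++,r--
l=2 r=13: '4'=='4', l++,r--

l=3, r=12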